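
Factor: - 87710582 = - 2^1*17^1*83^1 * 31081^1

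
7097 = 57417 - 50320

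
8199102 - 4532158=3666944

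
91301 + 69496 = 160797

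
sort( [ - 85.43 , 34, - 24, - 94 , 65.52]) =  [  -  94,- 85.43, - 24 , 34, 65.52]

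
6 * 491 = 2946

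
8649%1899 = 1053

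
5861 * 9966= 58410726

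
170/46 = 85/23  =  3.70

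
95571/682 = 140 + 91/682= 140.13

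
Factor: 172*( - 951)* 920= - 2^5*3^1*5^1*23^1*43^1*317^1 = - 150486240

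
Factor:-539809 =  - 19^1*28411^1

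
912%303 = 3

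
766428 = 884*867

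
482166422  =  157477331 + 324689091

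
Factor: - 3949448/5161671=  - 2^3 * 3^(-3)*41^1 * 12041^1*191173^(- 1)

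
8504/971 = 8 + 736/971 = 8.76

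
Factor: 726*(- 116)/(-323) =84216/323 = 2^3*3^1*11^2*17^(-1)*19^( -1)*29^1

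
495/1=495 = 495.00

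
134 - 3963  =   - 3829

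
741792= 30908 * 24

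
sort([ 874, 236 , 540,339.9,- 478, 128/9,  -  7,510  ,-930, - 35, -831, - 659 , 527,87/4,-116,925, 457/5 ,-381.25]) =[-930 , - 831, - 659, - 478,-381.25,-116, - 35, - 7, 128/9 , 87/4, 457/5, 236, 339.9,510,527, 540,874,925 ] 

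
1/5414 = 1/5414 = 0.00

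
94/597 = 94/597 = 0.16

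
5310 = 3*1770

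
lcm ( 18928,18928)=18928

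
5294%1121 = 810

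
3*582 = 1746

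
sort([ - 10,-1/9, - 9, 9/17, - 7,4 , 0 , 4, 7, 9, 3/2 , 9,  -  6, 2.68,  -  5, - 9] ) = [ - 10, - 9, - 9, - 7, - 6, - 5, - 1/9,0 , 9/17, 3/2, 2.68, 4, 4,  7, 9 , 9] 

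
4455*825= 3675375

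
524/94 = 5  +  27/47 = 5.57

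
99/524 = 99/524 = 0.19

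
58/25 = 58/25= 2.32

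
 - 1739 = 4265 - 6004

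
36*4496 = 161856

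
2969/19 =2969/19= 156.26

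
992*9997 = 9917024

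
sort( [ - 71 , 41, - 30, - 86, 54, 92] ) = [ - 86, - 71, - 30, 41, 54, 92]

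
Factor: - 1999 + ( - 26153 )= - 28152  =  - 2^3 * 3^2*17^1*23^1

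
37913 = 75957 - 38044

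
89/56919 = 89/56919 = 0.00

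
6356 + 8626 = 14982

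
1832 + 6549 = 8381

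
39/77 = 39/77 = 0.51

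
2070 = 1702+368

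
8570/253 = 8570/253 = 33.87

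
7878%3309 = 1260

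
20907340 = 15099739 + 5807601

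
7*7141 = 49987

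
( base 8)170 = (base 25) 4k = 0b1111000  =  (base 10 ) 120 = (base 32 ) 3O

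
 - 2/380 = -1/190 = - 0.01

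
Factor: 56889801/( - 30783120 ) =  - 18963267/10261040 = -2^ ( - 4)*3^1*5^ ( - 1) * 47^( - 1) * 2729^ ( - 1)* 6321089^1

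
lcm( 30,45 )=90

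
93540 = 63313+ 30227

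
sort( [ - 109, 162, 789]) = [  -  109,162,789 ] 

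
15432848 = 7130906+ 8301942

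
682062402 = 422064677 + 259997725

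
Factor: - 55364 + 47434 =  - 2^1*5^1*13^1*61^1 = -7930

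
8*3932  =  31456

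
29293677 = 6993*4189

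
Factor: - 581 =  - 7^1*83^1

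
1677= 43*39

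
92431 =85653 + 6778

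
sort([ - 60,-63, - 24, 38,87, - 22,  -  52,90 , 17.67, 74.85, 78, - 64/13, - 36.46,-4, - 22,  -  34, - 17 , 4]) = [-63,- 60, - 52, - 36.46 , - 34, - 24, - 22 , - 22, - 17, - 64/13,-4,  4,  17.67, 38, 74.85, 78, 87,90]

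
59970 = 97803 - 37833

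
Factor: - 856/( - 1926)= 2^2*3^( - 2)  =  4/9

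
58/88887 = 58/88887 = 0.00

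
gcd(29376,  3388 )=4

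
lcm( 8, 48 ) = 48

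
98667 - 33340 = 65327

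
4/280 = 1/70 = 0.01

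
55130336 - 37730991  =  17399345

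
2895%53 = 33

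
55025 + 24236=79261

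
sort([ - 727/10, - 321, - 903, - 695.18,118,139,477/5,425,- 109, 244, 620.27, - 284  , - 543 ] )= [ - 903, - 695.18, - 543,-321, - 284, - 109, -727/10,477/5 , 118,139, 244,425, 620.27 ] 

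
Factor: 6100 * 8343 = 2^2*3^4 * 5^2*61^1 * 103^1= 50892300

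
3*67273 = 201819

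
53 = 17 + 36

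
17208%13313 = 3895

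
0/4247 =0 =0.00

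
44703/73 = 612  +  27/73= 612.37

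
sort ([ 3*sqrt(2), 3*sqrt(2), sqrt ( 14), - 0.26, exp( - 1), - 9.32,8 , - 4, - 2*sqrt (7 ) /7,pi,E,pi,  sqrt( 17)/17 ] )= [ - 9.32, - 4 , - 2*sqrt( 7 )/7,  -  0.26, sqrt ( 17)/17,exp ( - 1), E, pi,pi,sqrt ( 14 ),3*sqrt(  2),3*sqrt( 2), 8]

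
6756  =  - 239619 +246375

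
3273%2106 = 1167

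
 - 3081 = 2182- 5263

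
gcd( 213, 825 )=3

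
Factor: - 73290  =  -2^1*3^1*5^1* 7^1*349^1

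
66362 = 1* 66362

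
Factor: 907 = 907^1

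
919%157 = 134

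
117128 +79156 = 196284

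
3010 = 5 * 602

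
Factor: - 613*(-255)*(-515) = -3^1*5^2*17^1*103^1*613^1 = -80502225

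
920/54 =460/27=17.04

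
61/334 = 61/334 =0.18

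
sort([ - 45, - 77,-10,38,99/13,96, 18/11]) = [-77,- 45, - 10,18/11,99/13,38,96]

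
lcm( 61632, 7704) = 61632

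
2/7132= 1/3566  =  0.00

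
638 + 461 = 1099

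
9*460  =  4140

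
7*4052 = 28364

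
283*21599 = 6112517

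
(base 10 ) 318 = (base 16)13E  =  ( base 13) 1B6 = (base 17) 11c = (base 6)1250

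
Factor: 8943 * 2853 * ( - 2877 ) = -73404868383  =  - 3^4 * 7^1*11^1*137^1*271^1*317^1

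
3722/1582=1861/791= 2.35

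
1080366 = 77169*14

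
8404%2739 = 187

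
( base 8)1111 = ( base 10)585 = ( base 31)IR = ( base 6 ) 2413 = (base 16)249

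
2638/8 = 1319/4 = 329.75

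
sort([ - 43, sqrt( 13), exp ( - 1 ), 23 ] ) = [-43,exp( - 1) , sqrt (13) , 23] 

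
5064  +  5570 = 10634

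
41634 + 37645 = 79279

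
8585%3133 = 2319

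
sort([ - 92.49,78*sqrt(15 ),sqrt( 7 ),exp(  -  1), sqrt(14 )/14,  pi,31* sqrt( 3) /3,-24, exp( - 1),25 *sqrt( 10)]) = [ - 92.49,  -  24,sqrt( 14 )/14,exp( - 1 ),  exp( - 1),sqrt(7 ), pi,31* sqrt( 3)/3, 25*sqrt(  10),78*sqrt( 15)]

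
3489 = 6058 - 2569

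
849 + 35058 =35907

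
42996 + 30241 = 73237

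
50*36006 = 1800300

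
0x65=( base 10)101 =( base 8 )145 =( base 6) 245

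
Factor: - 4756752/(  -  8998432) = 2^ (  -  1)*3^3*7^1*11^2 * 13^1*31^( - 1)*47^(-1 )*193^ ( - 1 ) = 297297/562402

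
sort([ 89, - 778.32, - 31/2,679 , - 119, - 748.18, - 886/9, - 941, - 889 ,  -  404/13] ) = [ - 941,-889, - 778.32,-748.18, - 119,-886/9, - 404/13 , - 31/2, 89, 679]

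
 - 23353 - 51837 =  - 75190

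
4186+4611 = 8797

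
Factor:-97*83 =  - 8051 = - 83^1*97^1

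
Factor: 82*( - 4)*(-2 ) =656 = 2^4*41^1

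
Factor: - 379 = -379^1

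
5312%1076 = 1008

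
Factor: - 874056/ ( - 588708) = 922/621 = 2^1*3^(- 3) * 23^( - 1)*461^1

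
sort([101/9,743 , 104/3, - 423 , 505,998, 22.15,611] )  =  [ - 423, 101/9,22.15 , 104/3,505 , 611, 743,998 ]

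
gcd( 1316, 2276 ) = 4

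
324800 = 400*812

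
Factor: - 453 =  - 3^1*151^1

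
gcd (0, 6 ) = 6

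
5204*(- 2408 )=  -  12531232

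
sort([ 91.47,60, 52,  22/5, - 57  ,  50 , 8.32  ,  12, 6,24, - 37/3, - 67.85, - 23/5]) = [ - 67.85, - 57, - 37/3 ,-23/5, 22/5,  6,8.32,12, 24,50  ,  52 , 60 , 91.47]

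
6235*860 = 5362100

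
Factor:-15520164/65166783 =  - 470308/1974751 = - 2^2*117577^1*1974751^( - 1 )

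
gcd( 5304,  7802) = 2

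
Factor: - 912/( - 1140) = 2^2*5^( - 1)  =  4/5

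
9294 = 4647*2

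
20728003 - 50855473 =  - 30127470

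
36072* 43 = 1551096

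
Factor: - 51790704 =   -  2^4 * 3^1 * 7^1*17^1*9067^1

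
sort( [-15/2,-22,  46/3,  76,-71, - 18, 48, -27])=[-71, - 27,-22, - 18, - 15/2, 46/3,48 , 76]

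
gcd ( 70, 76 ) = 2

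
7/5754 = 1/822 = 0.00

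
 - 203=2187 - 2390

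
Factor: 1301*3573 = 3^2*397^1 * 1301^1= 4648473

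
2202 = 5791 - 3589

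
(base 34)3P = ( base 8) 177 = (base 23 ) 5c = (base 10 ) 127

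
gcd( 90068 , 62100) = 92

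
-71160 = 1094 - 72254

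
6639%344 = 103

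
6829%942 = 235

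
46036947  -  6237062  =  39799885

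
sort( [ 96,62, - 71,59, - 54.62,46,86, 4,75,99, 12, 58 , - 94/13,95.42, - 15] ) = [ - 71, - 54.62, -15, - 94/13,4, 12, 46, 58,59 , 62,75 , 86, 95.42,96,99 ]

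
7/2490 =7/2490 = 0.00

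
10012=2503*4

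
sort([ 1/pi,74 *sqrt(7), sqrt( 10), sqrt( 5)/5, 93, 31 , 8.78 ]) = [1/pi,sqrt(5) /5,sqrt(10), 8.78,  31,93,74*sqrt(7)]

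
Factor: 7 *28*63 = 2^2*3^2*7^3= 12348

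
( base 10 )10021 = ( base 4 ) 2130211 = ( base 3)111202011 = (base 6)114221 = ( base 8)23445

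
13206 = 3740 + 9466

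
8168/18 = 453  +  7/9 = 453.78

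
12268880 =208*58985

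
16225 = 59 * 275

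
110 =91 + 19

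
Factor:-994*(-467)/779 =2^1*7^1*19^(-1)*41^( - 1)*71^1*467^1  =  464198/779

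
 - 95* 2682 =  - 254790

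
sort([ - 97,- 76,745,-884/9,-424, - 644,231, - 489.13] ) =[ -644, - 489.13, - 424, - 884/9 ,-97, - 76, 231, 745 ] 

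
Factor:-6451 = - 6451^1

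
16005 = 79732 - 63727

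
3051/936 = 339/104 = 3.26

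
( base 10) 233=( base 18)ch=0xE9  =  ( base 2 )11101001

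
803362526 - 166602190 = 636760336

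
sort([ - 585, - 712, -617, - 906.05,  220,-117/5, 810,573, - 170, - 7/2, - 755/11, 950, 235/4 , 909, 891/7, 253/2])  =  [ - 906.05, - 712, - 617 , - 585,  -  170,-755/11, - 117/5,-7/2 , 235/4,253/2, 891/7, 220, 573, 810, 909, 950]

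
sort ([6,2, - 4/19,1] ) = [  -  4/19,1,2,6]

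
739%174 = 43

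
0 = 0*0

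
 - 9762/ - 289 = 9762/289 = 33.78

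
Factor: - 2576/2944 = -2^(-3)*7^1= -  7/8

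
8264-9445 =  - 1181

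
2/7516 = 1/3758 = 0.00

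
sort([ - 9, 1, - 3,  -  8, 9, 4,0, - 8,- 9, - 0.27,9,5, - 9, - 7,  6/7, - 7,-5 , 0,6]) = [  -  9, - 9, - 9, - 8,-8, - 7, - 7, - 5, - 3,  -  0.27,0,0,6/7,  1,4, 5 , 6,9,9 ]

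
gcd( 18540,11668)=4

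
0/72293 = 0 = 0.00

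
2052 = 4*513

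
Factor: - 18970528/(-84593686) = 2^4*89^1*2129^( -1 ) * 6661^1*19867^( -1) = 9485264/42296843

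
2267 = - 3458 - -5725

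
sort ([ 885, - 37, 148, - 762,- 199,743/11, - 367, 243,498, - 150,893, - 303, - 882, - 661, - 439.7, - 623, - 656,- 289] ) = [ - 882, - 762, - 661, - 656  , - 623 ,-439.7, - 367,  -  303,  -  289,-199, - 150, - 37 , 743/11, 148,243 , 498, 885,893] 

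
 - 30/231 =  - 1+ 67/77 = - 0.13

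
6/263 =6/263= 0.02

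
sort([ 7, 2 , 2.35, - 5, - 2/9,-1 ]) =[ - 5, - 1,  -  2/9,2,2.35,  7 ]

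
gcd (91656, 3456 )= 72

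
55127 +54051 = 109178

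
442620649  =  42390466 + 400230183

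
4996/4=1249 = 1249.00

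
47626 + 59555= 107181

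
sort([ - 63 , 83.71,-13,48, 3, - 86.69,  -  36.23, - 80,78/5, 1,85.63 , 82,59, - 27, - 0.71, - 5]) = [ - 86.69, - 80, - 63,-36.23,-27, - 13, -5, - 0.71,1,  3,78/5,  48, 59, 82, 83.71,85.63] 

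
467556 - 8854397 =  - 8386841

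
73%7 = 3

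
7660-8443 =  - 783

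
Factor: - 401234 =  - 2^1*17^1*11801^1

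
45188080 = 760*59458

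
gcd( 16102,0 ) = 16102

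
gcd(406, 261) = 29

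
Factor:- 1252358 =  - 2^1 * 409^1*1531^1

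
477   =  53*9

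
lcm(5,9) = 45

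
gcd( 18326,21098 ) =154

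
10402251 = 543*19157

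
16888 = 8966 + 7922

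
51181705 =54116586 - 2934881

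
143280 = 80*1791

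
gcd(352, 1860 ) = 4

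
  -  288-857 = - 1145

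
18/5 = 18/5 = 3.60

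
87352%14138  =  2524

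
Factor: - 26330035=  - 5^1*197^1 * 26731^1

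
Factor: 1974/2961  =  2^1*3^(-1 )   =  2/3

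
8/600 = 1/75 = 0.01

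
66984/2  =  33492 = 33492.00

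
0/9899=0 = 0.00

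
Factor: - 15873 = -3^1*11^1*13^1*37^1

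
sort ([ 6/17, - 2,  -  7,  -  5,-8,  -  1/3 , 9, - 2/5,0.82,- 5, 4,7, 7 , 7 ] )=[ - 8, - 7, - 5, - 5,  -  2,  -  2/5, - 1/3, 6/17,0.82,4,7,7,7,9] 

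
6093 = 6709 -616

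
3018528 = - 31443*( - 96 )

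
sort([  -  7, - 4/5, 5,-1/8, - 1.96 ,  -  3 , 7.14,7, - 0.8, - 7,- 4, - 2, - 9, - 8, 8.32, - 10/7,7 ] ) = [- 9,- 8, - 7, -7, -4, - 3, - 2,  -  1.96, - 10/7, - 0.8,-4/5 , - 1/8,5,7,7 , 7.14,8.32] 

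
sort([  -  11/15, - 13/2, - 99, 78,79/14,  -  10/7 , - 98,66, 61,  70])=[ - 99 ,-98,  -  13/2,-10/7, - 11/15, 79/14 , 61,66, 70, 78 ] 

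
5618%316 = 246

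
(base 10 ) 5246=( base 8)12176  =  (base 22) aia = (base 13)2507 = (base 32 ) 53u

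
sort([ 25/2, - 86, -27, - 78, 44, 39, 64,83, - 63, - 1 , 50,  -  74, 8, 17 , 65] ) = [ - 86, - 78,-74, - 63, - 27, - 1,  8, 25/2,17 , 39,44,50, 64,65, 83]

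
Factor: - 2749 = -2749^1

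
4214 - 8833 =  -  4619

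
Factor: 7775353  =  167^1 * 46559^1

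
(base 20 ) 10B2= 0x201E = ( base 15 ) 2682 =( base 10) 8222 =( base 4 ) 2000132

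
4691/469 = 10 + 1/469= 10.00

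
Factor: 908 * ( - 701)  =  -636508 = - 2^2 * 227^1*701^1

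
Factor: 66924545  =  5^1*1549^1*8641^1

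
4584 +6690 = 11274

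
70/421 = 70/421 = 0.17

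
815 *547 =445805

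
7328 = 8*916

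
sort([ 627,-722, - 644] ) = [-722,-644,  627]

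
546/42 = 13 = 13.00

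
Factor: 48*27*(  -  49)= - 63504 = -  2^4*3^4*7^2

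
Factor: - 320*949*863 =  - 262075840 = -2^6*5^1 * 13^1*73^1*863^1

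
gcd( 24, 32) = 8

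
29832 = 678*44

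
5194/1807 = 2 + 1580/1807 = 2.87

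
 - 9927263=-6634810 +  - 3292453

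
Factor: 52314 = 2^1*3^1*8719^1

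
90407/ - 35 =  - 2584 + 33/35 = - 2583.06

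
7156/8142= 3578/4071 = 0.88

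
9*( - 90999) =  - 818991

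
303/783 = 101/261 = 0.39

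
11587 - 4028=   7559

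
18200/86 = 9100/43=211.63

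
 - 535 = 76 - 611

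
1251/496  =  1251/496 =2.52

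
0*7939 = 0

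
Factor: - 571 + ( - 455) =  - 1026 =-2^1*3^3*19^1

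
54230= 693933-639703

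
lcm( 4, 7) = 28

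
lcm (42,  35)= 210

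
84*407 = 34188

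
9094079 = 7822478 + 1271601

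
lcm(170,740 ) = 12580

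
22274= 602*37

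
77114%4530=104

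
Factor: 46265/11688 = 2^( - 3)*3^(-1) * 5^1 *19^1 = 95/24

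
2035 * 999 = 2032965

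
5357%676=625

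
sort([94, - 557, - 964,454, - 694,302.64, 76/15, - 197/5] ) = [ - 964, - 694, - 557,-197/5,76/15 , 94,302.64,454]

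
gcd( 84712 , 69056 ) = 8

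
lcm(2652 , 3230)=251940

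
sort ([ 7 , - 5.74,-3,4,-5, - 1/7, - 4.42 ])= [ - 5.74,-5,  -  4.42, - 3, - 1/7, 4, 7]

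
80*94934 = 7594720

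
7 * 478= 3346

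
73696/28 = 2632= 2632.00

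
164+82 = 246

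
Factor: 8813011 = 8813011^1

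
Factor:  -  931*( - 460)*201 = 86080260  =  2^2*3^1*5^1*7^2*19^1*23^1*67^1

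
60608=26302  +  34306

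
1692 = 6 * 282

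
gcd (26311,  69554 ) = 83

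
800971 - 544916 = 256055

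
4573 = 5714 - 1141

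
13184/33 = 13184/33 = 399.52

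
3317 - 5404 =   -  2087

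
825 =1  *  825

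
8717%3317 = 2083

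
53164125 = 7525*7065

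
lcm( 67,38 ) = 2546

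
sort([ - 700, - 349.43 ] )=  [ - 700,  -  349.43 ] 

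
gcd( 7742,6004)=158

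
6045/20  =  1209/4 = 302.25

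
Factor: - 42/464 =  -2^( -3 )*3^1 * 7^1 * 29^ (-1) = - 21/232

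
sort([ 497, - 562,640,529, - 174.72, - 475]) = [ - 562, - 475, - 174.72,497,529,640 ]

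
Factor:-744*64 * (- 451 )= 2^9* 3^1  *  11^1*31^1*41^1  =  21474816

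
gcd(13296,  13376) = 16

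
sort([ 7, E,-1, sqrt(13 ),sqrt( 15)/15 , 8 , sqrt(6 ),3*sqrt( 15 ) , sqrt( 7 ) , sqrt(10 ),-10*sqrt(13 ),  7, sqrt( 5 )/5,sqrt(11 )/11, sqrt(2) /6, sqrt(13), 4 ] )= [- 10*sqrt( 13),  -  1, sqrt( 2) /6, sqrt( 15)/15, sqrt( 11 )/11,sqrt( 5)/5,sqrt( 6),sqrt( 7 ), E , sqrt( 10 ), sqrt (13),sqrt( 13 ),  4,7,  7 , 8,3  *  sqrt( 15)] 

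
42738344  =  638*66988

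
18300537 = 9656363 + 8644174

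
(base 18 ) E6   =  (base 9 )316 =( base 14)146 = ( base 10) 258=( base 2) 100000010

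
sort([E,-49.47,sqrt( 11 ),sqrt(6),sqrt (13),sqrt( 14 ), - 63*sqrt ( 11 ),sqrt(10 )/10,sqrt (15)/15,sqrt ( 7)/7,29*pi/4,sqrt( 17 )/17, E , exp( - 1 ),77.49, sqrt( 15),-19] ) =[ -63*sqrt(11 ) ,-49.47, - 19,sqrt(17)/17,sqrt(15)/15,sqrt( 10 ) /10, exp(-1 ),sqrt(7 )/7,sqrt(6), E,E, sqrt(11),sqrt( 13),sqrt(14),sqrt(15 ) , 29*pi/4, 77.49]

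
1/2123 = 1/2123 = 0.00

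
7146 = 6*1191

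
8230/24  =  342 + 11/12 = 342.92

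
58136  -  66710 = -8574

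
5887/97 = 60+67/97  =  60.69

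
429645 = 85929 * 5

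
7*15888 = 111216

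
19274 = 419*46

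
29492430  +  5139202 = 34631632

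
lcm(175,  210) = 1050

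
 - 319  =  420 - 739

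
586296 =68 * 8622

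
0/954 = 0 = 0.00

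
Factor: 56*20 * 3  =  2^5*3^1*5^1*7^1 = 3360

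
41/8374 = 41/8374 = 0.00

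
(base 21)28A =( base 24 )1k4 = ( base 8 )2044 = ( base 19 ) 2HF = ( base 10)1060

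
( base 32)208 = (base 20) 52G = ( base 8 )4010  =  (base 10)2056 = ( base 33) 1TA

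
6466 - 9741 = - 3275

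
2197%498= 205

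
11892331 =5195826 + 6696505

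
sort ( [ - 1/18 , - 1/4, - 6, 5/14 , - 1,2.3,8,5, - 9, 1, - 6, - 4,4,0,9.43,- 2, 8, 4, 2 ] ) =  [ - 9, - 6, - 6, - 4, - 2, -1, - 1/4, - 1/18 , 0,5/14,  1,2, 2.3,4,4, 5,  8, 8,9.43 ] 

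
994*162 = 161028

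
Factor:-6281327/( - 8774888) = 2^( - 3 )*13^1*483179^1 * 1096861^( - 1 ) 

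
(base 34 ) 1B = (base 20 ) 25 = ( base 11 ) 41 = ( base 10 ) 45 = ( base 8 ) 55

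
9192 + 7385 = 16577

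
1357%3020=1357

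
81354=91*894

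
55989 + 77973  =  133962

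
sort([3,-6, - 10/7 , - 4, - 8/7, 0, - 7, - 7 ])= [ - 7, - 7,  -  6, - 4, - 10/7, - 8/7,0,  3]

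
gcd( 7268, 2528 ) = 316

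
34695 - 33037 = 1658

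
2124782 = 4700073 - 2575291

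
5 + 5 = 10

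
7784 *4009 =31206056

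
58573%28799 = 975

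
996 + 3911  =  4907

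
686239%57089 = 1171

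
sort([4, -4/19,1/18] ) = [  -  4/19,1/18, 4]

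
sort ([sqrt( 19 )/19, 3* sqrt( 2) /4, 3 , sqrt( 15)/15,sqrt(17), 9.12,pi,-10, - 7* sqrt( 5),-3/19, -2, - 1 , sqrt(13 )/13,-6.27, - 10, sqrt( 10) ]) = [-7*sqrt( 5 ), - 10, - 10, - 6.27,-2, - 1, - 3/19,sqrt(19)/19, sqrt ( 15) /15,sqrt( 13 ) /13, 3*sqrt( 2)/4, 3, pi,sqrt( 10),sqrt( 17 ),9.12] 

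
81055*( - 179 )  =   - 14508845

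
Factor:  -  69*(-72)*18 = 2^4 * 3^5*23^1 = 89424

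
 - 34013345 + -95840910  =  -129854255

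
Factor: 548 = 2^2*137^1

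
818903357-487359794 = 331543563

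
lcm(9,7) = 63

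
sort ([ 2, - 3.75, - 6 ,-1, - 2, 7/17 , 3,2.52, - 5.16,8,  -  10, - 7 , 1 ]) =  [ - 10,-7, - 6, - 5.16,-3.75, - 2, - 1, 7/17,1,2,  2.52 , 3 , 8 ] 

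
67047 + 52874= 119921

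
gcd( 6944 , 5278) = 14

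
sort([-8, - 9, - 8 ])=[  -  9, - 8, - 8 ]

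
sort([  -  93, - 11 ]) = [ - 93, - 11] 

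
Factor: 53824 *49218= 2649109632 =2^7*3^1*13^1*29^2 * 631^1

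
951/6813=317/2271  =  0.14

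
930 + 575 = 1505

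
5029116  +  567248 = 5596364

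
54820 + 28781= 83601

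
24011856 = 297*80848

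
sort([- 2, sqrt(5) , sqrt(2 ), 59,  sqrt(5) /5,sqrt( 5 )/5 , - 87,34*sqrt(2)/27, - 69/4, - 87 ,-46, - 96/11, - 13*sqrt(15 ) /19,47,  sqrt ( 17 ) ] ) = [ - 87,-87, - 46 , - 69/4, - 96/11 ,-13*sqrt(15)/19,  -  2, sqrt (5)/5, sqrt(5 )/5, sqrt(2 ),34 * sqrt(2) /27,sqrt (5 ),  sqrt(17), 47, 59]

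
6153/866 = 7 + 91/866 =7.11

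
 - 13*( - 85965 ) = 1117545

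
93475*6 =560850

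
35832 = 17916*2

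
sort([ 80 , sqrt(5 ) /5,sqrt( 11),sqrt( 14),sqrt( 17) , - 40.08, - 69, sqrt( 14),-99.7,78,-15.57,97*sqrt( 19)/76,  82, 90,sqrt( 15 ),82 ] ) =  [ - 99.7,  -  69,- 40.08, - 15.57, sqrt(5 ) /5,sqrt (11) , sqrt( 14),sqrt ( 14 ), sqrt (15),sqrt(17),97 * sqrt(19 )/76 , 78,80, 82,82,  90]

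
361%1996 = 361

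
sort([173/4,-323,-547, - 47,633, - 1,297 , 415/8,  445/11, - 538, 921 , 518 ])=[ - 547, - 538, -323, - 47,  -  1,445/11, 173/4,415/8,297,518,633, 921]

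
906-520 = 386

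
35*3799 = 132965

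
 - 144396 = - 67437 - 76959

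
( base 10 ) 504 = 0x1f8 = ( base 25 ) k4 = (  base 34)es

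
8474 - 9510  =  - 1036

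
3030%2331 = 699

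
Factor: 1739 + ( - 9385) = -7646=-2^1*3823^1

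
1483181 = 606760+876421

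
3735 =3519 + 216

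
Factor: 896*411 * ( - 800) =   -  2^12*3^1*5^2*7^1*137^1 = - 294604800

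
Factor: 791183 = 349^1*2267^1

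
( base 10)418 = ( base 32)D2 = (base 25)gi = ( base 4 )12202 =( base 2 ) 110100010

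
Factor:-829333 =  - 397^1 *2089^1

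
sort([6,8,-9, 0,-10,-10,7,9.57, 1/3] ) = [-10, - 10,-9, 0, 1/3, 6 , 7,8,9.57]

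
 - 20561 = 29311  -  49872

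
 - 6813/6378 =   -  2  +  1981/2126  =  - 1.07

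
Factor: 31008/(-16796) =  - 24/13=- 2^3*3^1*13^( - 1)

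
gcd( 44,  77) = 11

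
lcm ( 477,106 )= 954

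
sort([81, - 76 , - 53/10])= [-76, - 53/10, 81]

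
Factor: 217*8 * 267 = 463512 =2^3*3^1 *7^1*31^1*89^1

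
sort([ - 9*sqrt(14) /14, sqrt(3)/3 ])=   [ - 9*sqrt( 14 ) /14, sqrt (3) /3]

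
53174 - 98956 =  - 45782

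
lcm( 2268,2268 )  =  2268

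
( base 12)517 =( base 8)1343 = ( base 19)20h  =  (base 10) 739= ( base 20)1GJ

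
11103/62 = 11103/62 =179.08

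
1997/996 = 1997/996 = 2.01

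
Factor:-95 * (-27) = 2565  =  3^3 * 5^1 * 19^1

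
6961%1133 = 163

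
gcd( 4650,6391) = 1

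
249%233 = 16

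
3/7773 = 1/2591 = 0.00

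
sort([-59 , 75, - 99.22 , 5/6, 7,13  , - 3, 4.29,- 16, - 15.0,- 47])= [-99.22, - 59, - 47,-16, - 15.0,-3,5/6 , 4.29, 7,13, 75 ]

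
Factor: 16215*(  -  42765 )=  -  693434475 = - 3^2*5^2*23^1*47^1*2851^1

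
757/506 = 1 + 251/506= 1.50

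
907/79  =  11 + 38/79 = 11.48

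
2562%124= 82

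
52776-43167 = 9609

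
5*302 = 1510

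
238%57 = 10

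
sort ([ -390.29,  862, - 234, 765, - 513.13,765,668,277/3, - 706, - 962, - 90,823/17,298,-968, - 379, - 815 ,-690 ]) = [ - 968,-962,-815, - 706,  -  690, - 513.13, - 390.29,-379,-234,-90 , 823/17, 277/3, 298,  668,765 , 765, 862] 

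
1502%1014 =488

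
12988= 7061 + 5927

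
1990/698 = 995/349  =  2.85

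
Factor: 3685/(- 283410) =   -  11/846 = -2^(- 1)*3^ (-2)*11^1*47^(  -  1 ) 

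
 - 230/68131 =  - 230/68131 = - 0.00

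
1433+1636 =3069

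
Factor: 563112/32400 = 869/50 = 2^ ( - 1)*5^( - 2)*11^1*79^1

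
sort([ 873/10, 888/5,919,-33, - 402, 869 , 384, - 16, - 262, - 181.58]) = [ - 402, - 262,-181.58,-33, -16,873/10,888/5,384,869, 919] 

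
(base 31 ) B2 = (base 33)AD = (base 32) an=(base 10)343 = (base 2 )101010111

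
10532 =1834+8698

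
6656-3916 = 2740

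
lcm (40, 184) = 920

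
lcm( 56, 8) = 56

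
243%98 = 47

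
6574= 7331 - 757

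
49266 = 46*1071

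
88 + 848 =936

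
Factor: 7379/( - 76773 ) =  - 3^( - 1) * 47^1 * 163^ ( - 1 ) = - 47/489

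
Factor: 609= 3^1*7^1*29^1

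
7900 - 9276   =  -1376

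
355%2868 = 355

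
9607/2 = 9607/2=4803.50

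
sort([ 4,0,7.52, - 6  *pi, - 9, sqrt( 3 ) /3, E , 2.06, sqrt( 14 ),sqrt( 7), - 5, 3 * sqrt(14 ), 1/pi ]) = [ - 6 *pi, - 9 , - 5,0,1/pi,sqrt( 3)/3, 2.06,sqrt( 7),E, sqrt(14),4,7.52,3*sqrt( 14)]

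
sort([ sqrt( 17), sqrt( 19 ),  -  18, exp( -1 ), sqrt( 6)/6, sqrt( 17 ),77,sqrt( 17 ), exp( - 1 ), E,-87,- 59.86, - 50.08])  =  [ - 87 , - 59.86,-50.08,  -  18,exp ( - 1 ),exp( - 1 ), sqrt( 6)/6 , E, sqrt ( 17 ), sqrt( 17), sqrt( 17),sqrt( 19 ), 77 ] 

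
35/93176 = 35/93176 = 0.00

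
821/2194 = 821/2194=0.37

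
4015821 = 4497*893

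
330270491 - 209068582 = 121201909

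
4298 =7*614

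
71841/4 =71841/4=   17960.25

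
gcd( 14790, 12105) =15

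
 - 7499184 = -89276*84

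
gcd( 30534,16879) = 1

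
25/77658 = 25/77658 = 0.00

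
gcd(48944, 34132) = 644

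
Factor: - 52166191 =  - 7^1*11^1*19^1 *181^1*197^1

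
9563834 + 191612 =9755446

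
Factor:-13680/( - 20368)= 45/67=3^2 *5^1*67^(-1)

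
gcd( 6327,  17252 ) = 19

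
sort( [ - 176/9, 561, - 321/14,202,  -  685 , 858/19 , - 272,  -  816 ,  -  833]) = [  -  833 , - 816,  -  685,  -  272  ,-321/14,-176/9,858/19,202, 561 ] 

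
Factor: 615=3^1*5^1*41^1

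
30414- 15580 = 14834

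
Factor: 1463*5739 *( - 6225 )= - 52266077325 = - 3^2*5^2 * 7^1*11^1 *19^1*83^1*1913^1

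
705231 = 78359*9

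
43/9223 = 43/9223 = 0.00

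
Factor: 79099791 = 3^1 * 29^1*127^1 * 7159^1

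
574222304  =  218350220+355872084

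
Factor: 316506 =2^1*3^1*17^1*29^1*107^1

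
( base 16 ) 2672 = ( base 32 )9JI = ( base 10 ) 9842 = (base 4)2121302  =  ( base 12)5842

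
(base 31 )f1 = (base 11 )394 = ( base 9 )567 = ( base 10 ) 466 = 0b111010010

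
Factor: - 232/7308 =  - 2^1*3^( - 2)*7^( - 1) = -  2/63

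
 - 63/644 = - 9/92 = - 0.10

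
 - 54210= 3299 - 57509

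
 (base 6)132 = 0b111000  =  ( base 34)1M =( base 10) 56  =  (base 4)320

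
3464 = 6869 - 3405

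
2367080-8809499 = -6442419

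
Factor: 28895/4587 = 3^(-1)*5^1 * 11^(  -  1 )*139^(-1)*5779^1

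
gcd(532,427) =7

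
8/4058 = 4/2029 = 0.00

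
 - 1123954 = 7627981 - 8751935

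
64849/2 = 32424 + 1/2 = 32424.50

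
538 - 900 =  - 362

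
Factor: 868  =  2^2*7^1*31^1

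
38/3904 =19/1952 = 0.01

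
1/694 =1/694 = 0.00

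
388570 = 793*490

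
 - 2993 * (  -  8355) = 25006515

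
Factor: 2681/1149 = 3^ ( -1) * 7^1 = 7/3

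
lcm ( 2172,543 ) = 2172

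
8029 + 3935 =11964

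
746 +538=1284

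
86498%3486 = 2834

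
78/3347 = 78/3347 =0.02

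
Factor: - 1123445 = - 5^1*17^1 * 13217^1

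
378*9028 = 3412584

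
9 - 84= - 75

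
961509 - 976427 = - 14918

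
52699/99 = 52699/99 = 532.31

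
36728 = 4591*8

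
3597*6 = 21582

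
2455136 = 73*33632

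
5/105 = 1/21= 0.05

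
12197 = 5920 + 6277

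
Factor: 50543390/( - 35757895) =-2^1*61^( - 1 )*117239^(  -  1) * 5054339^1 = - 10108678/7151579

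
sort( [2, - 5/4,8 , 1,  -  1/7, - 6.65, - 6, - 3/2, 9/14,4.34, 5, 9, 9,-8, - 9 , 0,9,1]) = [ -9,  -  8, - 6.65  , - 6, - 3/2, -5/4, - 1/7,0,9/14,1, 1 , 2, 4.34,5, 8,9, 9, 9] 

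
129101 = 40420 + 88681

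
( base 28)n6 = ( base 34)J4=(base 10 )650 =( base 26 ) p0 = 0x28A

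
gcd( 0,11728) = 11728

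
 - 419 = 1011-1430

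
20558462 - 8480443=12078019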